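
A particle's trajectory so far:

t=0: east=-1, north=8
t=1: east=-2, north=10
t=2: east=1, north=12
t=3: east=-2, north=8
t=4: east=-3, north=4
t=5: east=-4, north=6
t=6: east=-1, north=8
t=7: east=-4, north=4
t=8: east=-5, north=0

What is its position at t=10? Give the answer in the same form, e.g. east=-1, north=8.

Step-to-step displacements: (-1, +2), (+3, +2), (-3, -4), (-1, -4), (-1, +2), (+3, +2), (-3, -4), (-1, -4) — a repeating cycle of length 4.
step 9: apply (-1, +2) → east=-6, north=2
step 10: apply (+3, +2) → east=-3, north=4

east=-3, north=4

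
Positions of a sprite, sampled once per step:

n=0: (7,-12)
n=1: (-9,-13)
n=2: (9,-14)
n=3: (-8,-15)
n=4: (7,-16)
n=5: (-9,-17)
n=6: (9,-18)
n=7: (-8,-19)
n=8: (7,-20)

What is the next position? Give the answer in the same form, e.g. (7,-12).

(-9,-21)

First: cycles through 7, -9, 9, -8 every 4 steps. Step 9 lands at position 1 of the cycle → -9.
Second: linear, -1 per step → -21 at step 9.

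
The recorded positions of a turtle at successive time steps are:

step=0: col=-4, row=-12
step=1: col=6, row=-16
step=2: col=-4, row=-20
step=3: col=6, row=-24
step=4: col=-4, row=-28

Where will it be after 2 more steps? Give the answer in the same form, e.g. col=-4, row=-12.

Col: cycles through -4, 6 every 2 steps. Step 6 lands at position 0 of the cycle → -4.
Row: linear, -4 per step → -36 at step 6.

col=-4, row=-36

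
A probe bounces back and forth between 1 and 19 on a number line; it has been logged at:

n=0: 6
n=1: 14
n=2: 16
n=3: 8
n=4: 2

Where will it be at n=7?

12

The value travels 8 per step and bounces off the walls at 1 and 19.
  step 5: 2 → 10
  step 6: 10 → 18
  step 7: 18 → 12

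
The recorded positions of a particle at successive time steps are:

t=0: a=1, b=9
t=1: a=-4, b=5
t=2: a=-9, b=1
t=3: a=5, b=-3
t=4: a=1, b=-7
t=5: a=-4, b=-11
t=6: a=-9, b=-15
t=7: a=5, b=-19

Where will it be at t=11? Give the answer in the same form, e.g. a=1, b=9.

A: cycles through 1, -4, -9, 5 every 4 steps. Step 11 lands at position 3 of the cycle → 5.
B: linear, -4 per step → -35 at step 11.

a=5, b=-35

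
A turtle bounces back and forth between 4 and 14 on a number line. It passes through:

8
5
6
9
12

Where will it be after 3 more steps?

The value travels 3 per step and bounces off the walls at 4 and 14.
  step 5: 12 → 13
  step 6: 13 → 10
  step 7: 10 → 7

7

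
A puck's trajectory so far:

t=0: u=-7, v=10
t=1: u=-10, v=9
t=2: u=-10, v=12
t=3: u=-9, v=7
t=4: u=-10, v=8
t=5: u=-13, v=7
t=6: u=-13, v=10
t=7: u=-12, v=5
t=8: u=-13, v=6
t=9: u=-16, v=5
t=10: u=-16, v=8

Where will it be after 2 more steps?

Differencing gives (-3, -1), (+0, +3), (+1, -5), (-1, +1), (-3, -1), (+0, +3), (+1, -5), (-1, +1), (-3, -1), (+0, +3). This is the pattern (-3, -1), (+0, +3), (+1, -5), (-1, +1) repeated.
step 11: apply (+1, -5) → u=-15, v=3
step 12: apply (-1, +1) → u=-16, v=4

u=-16, v=4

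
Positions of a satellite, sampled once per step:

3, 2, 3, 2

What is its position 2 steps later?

2

Step-to-step displacements: -1, +1, -1; each is -1× the previous.
step 4: 2 + 1 → 3
step 5: 3 − 1 → 2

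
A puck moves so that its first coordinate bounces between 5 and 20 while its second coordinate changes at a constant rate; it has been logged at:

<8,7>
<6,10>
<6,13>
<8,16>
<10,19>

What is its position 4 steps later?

<18,31>

The first coordinate reflects between 5 and 20, moving 2 per step.
  step 5: 10 → 12
  step 6: 12 → 14
  step 7: 14 → 16
  step 8: 16 → 18
The second coordinate changes by +3 each step: at step 8 it is 31.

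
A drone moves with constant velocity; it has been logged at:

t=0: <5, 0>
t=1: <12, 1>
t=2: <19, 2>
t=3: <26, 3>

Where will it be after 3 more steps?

Constant displacement of <+7, +1> per step.
step 4: <26, 3> + <+7, +1> → <33, 4>
step 5: <33, 4> + <+7, +1> → <40, 5>
step 6: <40, 5> + <+7, +1> → <47, 6>

<47, 6>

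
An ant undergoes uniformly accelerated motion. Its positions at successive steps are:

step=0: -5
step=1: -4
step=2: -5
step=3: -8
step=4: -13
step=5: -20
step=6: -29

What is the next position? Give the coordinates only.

-40

Taking differences between consecutive positions: +1, -1, -3, -5, -7, -9. These grow by -2 each step.
step 7: -29 − 11 → -40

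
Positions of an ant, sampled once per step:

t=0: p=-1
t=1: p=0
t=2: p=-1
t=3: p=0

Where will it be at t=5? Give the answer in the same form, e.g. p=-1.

p=0

Consecutive displacements +1, -1, +1 scale by a factor of -1 each step.
step 4: 0 − 1 → p=-1
step 5: -1 + 1 → p=0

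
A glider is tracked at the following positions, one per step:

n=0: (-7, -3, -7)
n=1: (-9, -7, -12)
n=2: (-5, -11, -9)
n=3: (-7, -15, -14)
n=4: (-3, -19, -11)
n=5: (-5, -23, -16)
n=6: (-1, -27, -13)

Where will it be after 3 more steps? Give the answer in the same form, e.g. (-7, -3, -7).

Differencing gives (-2, -4, -5), (+4, -4, +3), (-2, -4, -5), (+4, -4, +3), (-2, -4, -5), (+4, -4, +3). This is the pattern (-2, -4, -5), (+4, -4, +3) repeated.
step 7: apply (-2, -4, -5) → (-3, -31, -18)
step 8: apply (+4, -4, +3) → (1, -35, -15)
step 9: apply (-2, -4, -5) → (-1, -39, -20)

(-1, -39, -20)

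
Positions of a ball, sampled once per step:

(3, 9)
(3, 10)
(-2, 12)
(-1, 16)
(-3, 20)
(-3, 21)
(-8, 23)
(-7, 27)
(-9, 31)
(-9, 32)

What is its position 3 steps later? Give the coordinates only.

The moves between consecutive positions are (+0, +1), (-5, +2), (+1, +4), (-2, +4), (+0, +1), (-5, +2), (+1, +4), (-2, +4), (+0, +1); they repeat the 4-cycle [(+0, +1), (-5, +2), (+1, +4), (-2, +4)].
step 10: apply (-5, +2) → (-14, 34)
step 11: apply (+1, +4) → (-13, 38)
step 12: apply (-2, +4) → (-15, 42)

(-15, 42)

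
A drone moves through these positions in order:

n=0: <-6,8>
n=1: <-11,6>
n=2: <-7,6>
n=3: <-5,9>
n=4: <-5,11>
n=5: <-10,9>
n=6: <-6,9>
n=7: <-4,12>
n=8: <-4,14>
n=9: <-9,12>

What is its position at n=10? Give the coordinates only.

Differencing gives <-5,-2>, <+4,+0>, <+2,+3>, <+0,+2>, <-5,-2>, <+4,+0>, <+2,+3>, <+0,+2>, <-5,-2>. This is the pattern <-5,-2>, <+4,+0>, <+2,+3>, <+0,+2> repeated.
step 10: apply <+4,+0> → <-5,12>

<-5,12>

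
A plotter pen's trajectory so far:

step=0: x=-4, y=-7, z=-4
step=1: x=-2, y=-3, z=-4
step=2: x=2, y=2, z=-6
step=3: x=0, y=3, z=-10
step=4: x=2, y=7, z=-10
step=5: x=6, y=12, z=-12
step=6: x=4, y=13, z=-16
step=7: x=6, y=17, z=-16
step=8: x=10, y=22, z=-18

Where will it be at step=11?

x=14, y=32, z=-24

Differencing gives (+2,+4,+0), (+4,+5,-2), (-2,+1,-4), (+2,+4,+0), (+4,+5,-2), (-2,+1,-4), (+2,+4,+0), (+4,+5,-2). This is the pattern (+2,+4,+0), (+4,+5,-2), (-2,+1,-4) repeated.
step 9: apply (-2,+1,-4) → x=8, y=23, z=-22
step 10: apply (+2,+4,+0) → x=10, y=27, z=-22
step 11: apply (+4,+5,-2) → x=14, y=32, z=-24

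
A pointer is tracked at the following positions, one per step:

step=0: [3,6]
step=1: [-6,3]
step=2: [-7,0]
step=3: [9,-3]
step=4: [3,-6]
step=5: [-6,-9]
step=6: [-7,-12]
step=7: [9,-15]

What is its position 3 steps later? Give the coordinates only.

The first coordinate repeats the cycle [3, -6, -7, 9] with period 4; step 10 mod 4 = 2, giving -7.
The second coordinate changes by -3 each step, so at step 10 it is 6 + 10·(-3) = -24.

[-7,-24]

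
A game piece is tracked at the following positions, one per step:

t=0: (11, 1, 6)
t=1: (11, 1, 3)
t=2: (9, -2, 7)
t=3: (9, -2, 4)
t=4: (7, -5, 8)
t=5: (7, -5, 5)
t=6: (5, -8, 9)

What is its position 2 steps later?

(3, -11, 10)

Step-to-step displacements: (+0, +0, -3), (-2, -3, +4), (+0, +0, -3), (-2, -3, +4), (+0, +0, -3), (-2, -3, +4) — a repeating cycle of length 2.
step 7: apply (+0, +0, -3) → (5, -8, 6)
step 8: apply (-2, -3, +4) → (3, -11, 10)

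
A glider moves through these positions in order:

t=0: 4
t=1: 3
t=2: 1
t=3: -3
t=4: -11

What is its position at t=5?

-27

Step-to-step displacements: -1, -2, -4, -8; each is 2× the previous.
step 5: -11 − 16 → -27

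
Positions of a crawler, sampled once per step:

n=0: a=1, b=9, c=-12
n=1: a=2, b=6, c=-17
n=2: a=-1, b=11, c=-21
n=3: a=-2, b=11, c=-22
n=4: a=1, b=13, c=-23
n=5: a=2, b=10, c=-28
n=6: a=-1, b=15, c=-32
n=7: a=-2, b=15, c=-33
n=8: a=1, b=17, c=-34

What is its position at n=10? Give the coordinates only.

The moves between consecutive positions are (+1,-3,-5), (-3,+5,-4), (-1,+0,-1), (+3,+2,-1), (+1,-3,-5), (-3,+5,-4), (-1,+0,-1), (+3,+2,-1); they repeat the 4-cycle [(+1,-3,-5), (-3,+5,-4), (-1,+0,-1), (+3,+2,-1)].
step 9: apply (+1,-3,-5) → a=2, b=14, c=-39
step 10: apply (-3,+5,-4) → a=-1, b=19, c=-43

a=-1, b=19, c=-43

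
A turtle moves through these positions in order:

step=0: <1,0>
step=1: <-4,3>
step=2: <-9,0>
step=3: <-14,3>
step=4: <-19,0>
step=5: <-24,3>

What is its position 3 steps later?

<-39,0>

First: linear, -5 per step → -39 at step 8.
Second: cycles through 0, 3 every 2 steps. Step 8 lands at position 0 of the cycle → 0.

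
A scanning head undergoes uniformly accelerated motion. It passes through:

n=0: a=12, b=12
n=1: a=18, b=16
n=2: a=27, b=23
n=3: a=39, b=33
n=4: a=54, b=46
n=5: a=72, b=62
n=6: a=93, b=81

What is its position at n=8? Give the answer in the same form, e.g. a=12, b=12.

Successive displacements: (+6, +4), (+9, +7), (+12, +10), (+15, +13), (+18, +16), (+21, +19) — each changes by (+3, +3).
step 7: a=93, b=81 + (+24, +22) → a=117, b=103
step 8: a=117, b=103 + (+27, +25) → a=144, b=128

a=144, b=128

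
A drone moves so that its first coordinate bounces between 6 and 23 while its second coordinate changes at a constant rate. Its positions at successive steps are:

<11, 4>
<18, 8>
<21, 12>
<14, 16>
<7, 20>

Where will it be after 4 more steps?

The first coordinate reflects between 6 and 23, moving 7 per step.
  step 5: 7 → 12
  step 6: 12 → 19
  step 7: 19 → 20
  step 8: 20 → 13
The second coordinate changes by +4 each step: at step 8 it is 36.

<13, 36>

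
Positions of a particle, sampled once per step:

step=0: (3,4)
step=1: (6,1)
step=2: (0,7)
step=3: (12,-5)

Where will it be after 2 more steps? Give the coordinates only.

The jumps are (+3,-3), (-6,+6), (+12,-12) — a geometric progression with ratio -2.
step 4: (12,-5) + (-24,+24) → (-12,19)
step 5: (-12,19) + (+48,-48) → (36,-29)

(36,-29)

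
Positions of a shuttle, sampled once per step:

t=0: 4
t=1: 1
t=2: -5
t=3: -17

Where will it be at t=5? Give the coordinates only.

-89

Step-to-step displacements: -3, -6, -12; each is 2× the previous.
step 4: -17 − 24 → -41
step 5: -41 − 48 → -89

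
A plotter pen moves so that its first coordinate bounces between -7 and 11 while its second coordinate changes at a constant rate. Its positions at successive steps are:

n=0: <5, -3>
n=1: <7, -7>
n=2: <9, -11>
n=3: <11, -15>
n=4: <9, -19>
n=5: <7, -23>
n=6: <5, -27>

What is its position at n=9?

<-1, -39>

The first coordinate reflects between -7 and 11, moving 2 per step.
  step 7: 5 → 3
  step 8: 3 → 1
  step 9: 1 → -1
The second coordinate changes by -4 each step: at step 9 it is -39.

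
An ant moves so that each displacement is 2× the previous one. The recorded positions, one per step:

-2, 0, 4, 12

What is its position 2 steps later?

The jumps are +2, +4, +8 — a geometric progression with ratio 2.
step 4: 12 + 16 → 28
step 5: 28 + 32 → 60

60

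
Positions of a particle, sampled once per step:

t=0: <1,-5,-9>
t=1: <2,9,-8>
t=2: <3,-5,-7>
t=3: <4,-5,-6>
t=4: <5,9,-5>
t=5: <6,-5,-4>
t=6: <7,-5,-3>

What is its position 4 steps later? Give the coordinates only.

<11,9,1>

First: linear, +1 per step → 11 at step 10.
Second: cycles through -5, 9, -5 every 3 steps. Step 10 lands at position 1 of the cycle → 9.
Third: linear, +1 per step → 1 at step 10.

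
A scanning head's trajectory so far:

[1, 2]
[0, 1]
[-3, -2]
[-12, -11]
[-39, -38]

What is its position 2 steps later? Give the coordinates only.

[-363, -362]

Consecutive displacements [-1, -1], [-3, -3], [-9, -9], [-27, -27] scale by a factor of 3 each step.
step 5: [-39, -38] + [-81, -81] → [-120, -119]
step 6: [-120, -119] + [-243, -243] → [-363, -362]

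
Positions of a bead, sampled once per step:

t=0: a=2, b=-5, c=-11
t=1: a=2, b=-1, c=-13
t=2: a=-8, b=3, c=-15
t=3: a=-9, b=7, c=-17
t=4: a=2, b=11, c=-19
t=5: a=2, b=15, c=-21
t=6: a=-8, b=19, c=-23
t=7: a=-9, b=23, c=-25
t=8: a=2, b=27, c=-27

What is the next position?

The a coordinate repeats the cycle [2, 2, -8, -9] with period 4; step 9 mod 4 = 1, giving 2.
The b coordinate changes by +4 each step, so at step 9 it is -5 + 9·(4) = 31.
The c coordinate changes by -2 each step, so at step 9 it is -11 + 9·(-2) = -29.

a=2, b=31, c=-29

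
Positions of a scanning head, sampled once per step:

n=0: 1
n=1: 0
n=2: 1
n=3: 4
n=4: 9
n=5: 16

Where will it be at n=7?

36

First differences are -1, +1, +3, +5, +7; their common second difference is +2 (constant acceleration).
step 6: 16 + 9 → 25
step 7: 25 + 11 → 36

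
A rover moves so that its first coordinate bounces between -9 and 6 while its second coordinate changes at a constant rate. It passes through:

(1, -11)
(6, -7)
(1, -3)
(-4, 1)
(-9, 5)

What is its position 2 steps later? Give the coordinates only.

(1, 13)

The first coordinate reflects between -9 and 6, moving 5 per step.
  step 5: -9 → -4
  step 6: -4 → 1
The second coordinate changes by +4 each step: at step 6 it is 13.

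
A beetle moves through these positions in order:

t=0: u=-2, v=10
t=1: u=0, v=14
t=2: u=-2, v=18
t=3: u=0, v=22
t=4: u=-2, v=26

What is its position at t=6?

u=-2, v=34

The u coordinate repeats the cycle [-2, 0] with period 2; step 6 mod 2 = 0, giving -2.
The v coordinate changes by +4 each step, so at step 6 it is 10 + 6·(4) = 34.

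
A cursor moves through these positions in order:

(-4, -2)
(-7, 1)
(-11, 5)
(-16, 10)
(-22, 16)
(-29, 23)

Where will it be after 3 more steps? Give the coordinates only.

(-56, 50)

First differences are (-3, +3), (-4, +4), (-5, +5), (-6, +6), (-7, +7); their common second difference is (-1, +1) (constant acceleration).
step 6: (-29, 23) + (-8, +8) → (-37, 31)
step 7: (-37, 31) + (-9, +9) → (-46, 40)
step 8: (-46, 40) + (-10, +10) → (-56, 50)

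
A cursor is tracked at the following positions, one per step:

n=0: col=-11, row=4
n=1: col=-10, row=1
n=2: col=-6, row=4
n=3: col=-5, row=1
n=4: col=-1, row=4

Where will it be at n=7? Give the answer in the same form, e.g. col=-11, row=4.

The moves between consecutive positions are (+1, -3), (+4, +3), (+1, -3), (+4, +3); they repeat the 2-cycle [(+1, -3), (+4, +3)].
step 5: apply (+1, -3) → col=0, row=1
step 6: apply (+4, +3) → col=4, row=4
step 7: apply (+1, -3) → col=5, row=1

col=5, row=1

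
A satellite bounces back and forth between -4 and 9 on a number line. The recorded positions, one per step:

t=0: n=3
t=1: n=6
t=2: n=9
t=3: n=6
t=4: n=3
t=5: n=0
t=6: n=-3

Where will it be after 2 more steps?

The value travels 3 per step and bounces off the walls at -4 and 9.
  step 7: -3 → -2
  step 8: -2 → 1

n=1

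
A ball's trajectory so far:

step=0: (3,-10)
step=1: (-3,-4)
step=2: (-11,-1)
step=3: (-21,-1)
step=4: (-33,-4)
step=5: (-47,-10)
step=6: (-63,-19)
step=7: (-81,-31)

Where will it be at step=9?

(-123,-64)

Successive displacements: (-6,+6), (-8,+3), (-10,+0), (-12,-3), (-14,-6), (-16,-9), (-18,-12) — each changes by (-2,-3).
step 8: (-81,-31) + (-20,-15) → (-101,-46)
step 9: (-101,-46) + (-22,-18) → (-123,-64)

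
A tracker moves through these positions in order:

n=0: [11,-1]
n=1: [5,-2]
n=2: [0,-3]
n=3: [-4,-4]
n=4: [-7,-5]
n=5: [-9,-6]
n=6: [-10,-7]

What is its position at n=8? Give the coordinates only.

[-9,-9]

Successive displacements: [-6,-1], [-5,-1], [-4,-1], [-3,-1], [-2,-1], [-1,-1] — each changes by [+1,+0].
step 7: [-10,-7] + [+0,-1] → [-10,-8]
step 8: [-10,-8] + [+1,-1] → [-9,-9]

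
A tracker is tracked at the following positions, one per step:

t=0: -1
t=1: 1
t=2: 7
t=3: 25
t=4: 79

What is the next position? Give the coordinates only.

Consecutive displacements +2, +6, +18, +54 scale by a factor of 3 each step.
step 5: 79 + 162 → 241

241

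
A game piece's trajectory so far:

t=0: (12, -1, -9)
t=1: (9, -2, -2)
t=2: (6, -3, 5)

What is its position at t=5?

(-3, -6, 26)

Constant displacement of (-3, -1, +7) per step.
step 3: (6, -3, 5) + (-3, -1, +7) → (3, -4, 12)
step 4: (3, -4, 12) + (-3, -1, +7) → (0, -5, 19)
step 5: (0, -5, 19) + (-3, -1, +7) → (-3, -6, 26)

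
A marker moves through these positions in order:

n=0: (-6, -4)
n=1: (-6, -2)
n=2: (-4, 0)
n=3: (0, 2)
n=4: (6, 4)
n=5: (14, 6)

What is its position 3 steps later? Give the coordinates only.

Taking differences between consecutive positions: (+0, +2), (+2, +2), (+4, +2), (+6, +2), (+8, +2). These grow by (+2, +0) each step.
step 6: (14, 6) + (+10, +2) → (24, 8)
step 7: (24, 8) + (+12, +2) → (36, 10)
step 8: (36, 10) + (+14, +2) → (50, 12)

(50, 12)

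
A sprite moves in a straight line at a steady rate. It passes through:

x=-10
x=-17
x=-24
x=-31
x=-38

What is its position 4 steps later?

Constant displacement of -7 per step.
step 5: -38 − 7 → x=-45
step 6: -45 − 7 → x=-52
step 7: -52 − 7 → x=-59
step 8: -59 − 7 → x=-66

x=-66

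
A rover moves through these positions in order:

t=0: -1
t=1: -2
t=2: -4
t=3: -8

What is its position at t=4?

-16

Step-to-step displacements: -1, -2, -4; each is 2× the previous.
step 4: -8 − 8 → -16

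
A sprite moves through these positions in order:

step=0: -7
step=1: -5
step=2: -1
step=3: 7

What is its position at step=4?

23

Step-to-step displacements: +2, +4, +8; each is 2× the previous.
step 4: 7 + 16 → 23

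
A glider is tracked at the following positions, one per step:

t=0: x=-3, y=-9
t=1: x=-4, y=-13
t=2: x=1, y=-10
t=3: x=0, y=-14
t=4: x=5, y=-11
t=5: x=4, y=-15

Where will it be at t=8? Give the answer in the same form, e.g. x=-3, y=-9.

x=13, y=-13

Differencing gives (-1, -4), (+5, +3), (-1, -4), (+5, +3), (-1, -4). This is the pattern (-1, -4), (+5, +3) repeated.
step 6: apply (+5, +3) → x=9, y=-12
step 7: apply (-1, -4) → x=8, y=-16
step 8: apply (+5, +3) → x=13, y=-13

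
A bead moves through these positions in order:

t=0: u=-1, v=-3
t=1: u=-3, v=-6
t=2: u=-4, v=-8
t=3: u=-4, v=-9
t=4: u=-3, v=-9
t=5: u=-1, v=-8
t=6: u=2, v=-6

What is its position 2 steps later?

u=11, v=1

First differences are (-2, -3), (-1, -2), (+0, -1), (+1, +0), (+2, +1), (+3, +2); their common second difference is (+1, +1) (constant acceleration).
step 7: u=2, v=-6 + (+4, +3) → u=6, v=-3
step 8: u=6, v=-3 + (+5, +4) → u=11, v=1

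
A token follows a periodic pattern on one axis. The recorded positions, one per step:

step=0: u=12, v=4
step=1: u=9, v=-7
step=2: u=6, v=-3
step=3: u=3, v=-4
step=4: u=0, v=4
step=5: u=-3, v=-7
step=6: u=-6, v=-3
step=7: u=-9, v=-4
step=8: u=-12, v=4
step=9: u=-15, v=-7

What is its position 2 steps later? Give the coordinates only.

u=-21, v=-4

U: linear, -3 per step → -21 at step 11.
V: cycles through 4, -7, -3, -4 every 4 steps. Step 11 lands at position 3 of the cycle → -4.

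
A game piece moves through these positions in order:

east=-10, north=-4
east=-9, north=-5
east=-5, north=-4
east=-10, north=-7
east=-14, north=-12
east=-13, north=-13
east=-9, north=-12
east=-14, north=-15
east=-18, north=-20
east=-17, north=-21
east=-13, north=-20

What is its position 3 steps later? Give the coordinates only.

Step-to-step displacements: (+1,-1), (+4,+1), (-5,-3), (-4,-5), (+1,-1), (+4,+1), (-5,-3), (-4,-5), (+1,-1), (+4,+1) — a repeating cycle of length 4.
step 11: apply (-5,-3) → east=-18, north=-23
step 12: apply (-4,-5) → east=-22, north=-28
step 13: apply (+1,-1) → east=-21, north=-29

east=-21, north=-29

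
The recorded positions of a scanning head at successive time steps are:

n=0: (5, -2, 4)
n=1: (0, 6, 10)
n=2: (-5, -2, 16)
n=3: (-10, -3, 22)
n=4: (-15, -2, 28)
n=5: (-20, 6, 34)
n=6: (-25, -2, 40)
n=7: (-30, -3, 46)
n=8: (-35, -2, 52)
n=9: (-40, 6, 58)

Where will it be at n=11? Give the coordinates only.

The first coordinate changes by -5 each step, so at step 11 it is 5 + 11·(-5) = -50.
The second coordinate repeats the cycle [-2, 6, -2, -3] with period 4; step 11 mod 4 = 3, giving -3.
The third coordinate changes by +6 each step, so at step 11 it is 4 + 11·(6) = 70.

(-50, -3, 70)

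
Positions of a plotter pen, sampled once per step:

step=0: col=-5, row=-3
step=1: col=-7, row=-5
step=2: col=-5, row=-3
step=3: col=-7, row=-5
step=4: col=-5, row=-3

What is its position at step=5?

col=-7, row=-5

Consecutive displacements (-2,-2), (+2,+2), (-2,-2), (+2,+2) scale by a factor of -1 each step.
step 5: col=-5, row=-3 + (-2,-2) → col=-7, row=-5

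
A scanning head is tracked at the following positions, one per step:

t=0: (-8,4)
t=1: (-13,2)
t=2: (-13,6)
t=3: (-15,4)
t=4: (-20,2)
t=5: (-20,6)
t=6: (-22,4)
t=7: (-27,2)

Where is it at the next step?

Step-to-step displacements: (-5,-2), (+0,+4), (-2,-2), (-5,-2), (+0,+4), (-2,-2), (-5,-2) — a repeating cycle of length 3.
step 8: apply (+0,+4) → (-27,6)

(-27,6)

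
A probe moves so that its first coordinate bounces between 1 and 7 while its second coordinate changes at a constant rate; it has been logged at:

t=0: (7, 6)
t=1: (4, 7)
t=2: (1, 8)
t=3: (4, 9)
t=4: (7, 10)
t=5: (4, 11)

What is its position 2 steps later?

The first coordinate travels 3 per step and bounces off the walls at 1 and 7.
  step 6: 4 → 1
  step 7: 1 → 4
The second coordinate changes by +1 each step: at step 7 it is 13.

(4, 13)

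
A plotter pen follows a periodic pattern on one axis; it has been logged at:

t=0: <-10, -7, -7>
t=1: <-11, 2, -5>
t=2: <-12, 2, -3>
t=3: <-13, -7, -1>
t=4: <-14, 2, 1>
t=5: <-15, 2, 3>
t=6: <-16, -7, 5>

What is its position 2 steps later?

First: linear, -1 per step → -18 at step 8.
Second: cycles through -7, 2, 2 every 3 steps. Step 8 lands at position 2 of the cycle → 2.
Third: linear, +2 per step → 9 at step 8.

<-18, 2, 9>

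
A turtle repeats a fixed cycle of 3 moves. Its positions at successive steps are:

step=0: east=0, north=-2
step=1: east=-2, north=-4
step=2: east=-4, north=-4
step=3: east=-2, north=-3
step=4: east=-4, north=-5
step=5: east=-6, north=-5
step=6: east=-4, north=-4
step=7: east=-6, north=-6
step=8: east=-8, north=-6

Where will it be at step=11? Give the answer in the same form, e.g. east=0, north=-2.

east=-10, north=-7

Differencing gives (-2,-2), (-2,+0), (+2,+1), (-2,-2), (-2,+0), (+2,+1), (-2,-2), (-2,+0). This is the pattern (-2,-2), (-2,+0), (+2,+1) repeated.
step 9: apply (+2,+1) → east=-6, north=-5
step 10: apply (-2,-2) → east=-8, north=-7
step 11: apply (-2,+0) → east=-10, north=-7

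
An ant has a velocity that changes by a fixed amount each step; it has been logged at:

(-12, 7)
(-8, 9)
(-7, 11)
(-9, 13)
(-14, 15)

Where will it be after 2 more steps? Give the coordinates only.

(-33, 19)

Successive displacements: (+4, +2), (+1, +2), (-2, +2), (-5, +2) — each changes by (-3, +0).
step 5: (-14, 15) + (-8, +2) → (-22, 17)
step 6: (-22, 17) + (-11, +2) → (-33, 19)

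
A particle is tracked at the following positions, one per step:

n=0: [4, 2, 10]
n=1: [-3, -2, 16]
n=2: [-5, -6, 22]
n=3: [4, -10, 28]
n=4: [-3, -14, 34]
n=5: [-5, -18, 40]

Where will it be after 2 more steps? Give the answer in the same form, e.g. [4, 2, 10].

First: cycles through 4, -3, -5 every 3 steps. Step 7 lands at position 1 of the cycle → -3.
Second: linear, -4 per step → -26 at step 7.
Third: linear, +6 per step → 52 at step 7.

[-3, -26, 52]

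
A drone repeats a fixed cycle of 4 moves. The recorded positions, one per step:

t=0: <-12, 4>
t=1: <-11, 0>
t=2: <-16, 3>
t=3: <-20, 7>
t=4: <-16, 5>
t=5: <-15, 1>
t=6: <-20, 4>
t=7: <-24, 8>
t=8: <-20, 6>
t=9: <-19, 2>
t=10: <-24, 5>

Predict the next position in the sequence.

The moves between consecutive positions are <+1, -4>, <-5, +3>, <-4, +4>, <+4, -2>, <+1, -4>, <-5, +3>, <-4, +4>, <+4, -2>, <+1, -4>, <-5, +3>; they repeat the 4-cycle [<+1, -4>, <-5, +3>, <-4, +4>, <+4, -2>].
step 11: apply <-4, +4> → <-28, 9>

<-28, 9>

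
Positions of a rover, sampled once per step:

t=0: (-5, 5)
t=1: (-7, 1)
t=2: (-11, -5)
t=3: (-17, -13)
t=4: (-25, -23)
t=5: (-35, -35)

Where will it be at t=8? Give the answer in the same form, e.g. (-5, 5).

Successive displacements: (-2, -4), (-4, -6), (-6, -8), (-8, -10), (-10, -12) — each changes by (-2, -2).
step 6: (-35, -35) + (-12, -14) → (-47, -49)
step 7: (-47, -49) + (-14, -16) → (-61, -65)
step 8: (-61, -65) + (-16, -18) → (-77, -83)

(-77, -83)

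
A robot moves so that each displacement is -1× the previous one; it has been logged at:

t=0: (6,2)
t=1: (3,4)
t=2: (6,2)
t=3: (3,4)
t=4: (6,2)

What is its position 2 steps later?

Step-to-step displacements: (-3,+2), (+3,-2), (-3,+2), (+3,-2); each is -1× the previous.
step 5: (6,2) + (-3,+2) → (3,4)
step 6: (3,4) + (+3,-2) → (6,2)

(6,2)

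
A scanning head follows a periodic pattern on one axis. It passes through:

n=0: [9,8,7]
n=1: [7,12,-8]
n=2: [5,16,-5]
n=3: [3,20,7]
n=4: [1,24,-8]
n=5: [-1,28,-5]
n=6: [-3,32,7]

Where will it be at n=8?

[-7,40,-5]

The first coordinate changes by -2 each step, so at step 8 it is 9 + 8·(-2) = -7.
The second coordinate changes by +4 each step, so at step 8 it is 8 + 8·(4) = 40.
The third coordinate repeats the cycle [7, -8, -5] with period 3; step 8 mod 3 = 2, giving -5.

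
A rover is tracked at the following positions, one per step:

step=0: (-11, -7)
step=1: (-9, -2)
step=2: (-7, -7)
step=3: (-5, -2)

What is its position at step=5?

The first coordinate changes by +2 each step, so at step 5 it is -11 + 5·(2) = -1.
The second coordinate repeats the cycle [-7, -2] with period 2; step 5 mod 2 = 1, giving -2.

(-1, -2)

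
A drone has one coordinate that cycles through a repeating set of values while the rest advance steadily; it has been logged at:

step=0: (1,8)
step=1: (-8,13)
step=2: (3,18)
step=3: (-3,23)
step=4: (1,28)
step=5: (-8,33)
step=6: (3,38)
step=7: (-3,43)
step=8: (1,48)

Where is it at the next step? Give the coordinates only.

(-8,53)

The first coordinate repeats the cycle [1, -8, 3, -3] with period 4; step 9 mod 4 = 1, giving -8.
The second coordinate changes by +5 each step, so at step 9 it is 8 + 9·(5) = 53.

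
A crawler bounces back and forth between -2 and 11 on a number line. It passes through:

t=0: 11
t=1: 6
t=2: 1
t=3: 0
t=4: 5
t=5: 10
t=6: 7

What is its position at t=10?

9

The value travels 5 per step and bounces off the walls at -2 and 11.
  step 7: 7 → 2
  step 8: 2 → -1
  step 9: -1 → 4
  step 10: 4 → 9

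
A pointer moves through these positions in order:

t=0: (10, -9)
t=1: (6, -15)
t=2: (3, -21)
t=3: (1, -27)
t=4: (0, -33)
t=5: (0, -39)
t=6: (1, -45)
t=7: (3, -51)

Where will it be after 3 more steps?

(15, -69)

First differences are (-4, -6), (-3, -6), (-2, -6), (-1, -6), (+0, -6), (+1, -6), (+2, -6); their common second difference is (+1, +0) (constant acceleration).
step 8: (3, -51) + (+3, -6) → (6, -57)
step 9: (6, -57) + (+4, -6) → (10, -63)
step 10: (10, -63) + (+5, -6) → (15, -69)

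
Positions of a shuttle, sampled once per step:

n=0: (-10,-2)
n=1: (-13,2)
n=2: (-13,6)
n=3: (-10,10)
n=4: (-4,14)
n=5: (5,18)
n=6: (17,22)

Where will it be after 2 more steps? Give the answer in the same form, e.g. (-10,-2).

(50,30)

First differences are (-3,+4), (+0,+4), (+3,+4), (+6,+4), (+9,+4), (+12,+4); their common second difference is (+3,+0) (constant acceleration).
step 7: (17,22) + (+15,+4) → (32,26)
step 8: (32,26) + (+18,+4) → (50,30)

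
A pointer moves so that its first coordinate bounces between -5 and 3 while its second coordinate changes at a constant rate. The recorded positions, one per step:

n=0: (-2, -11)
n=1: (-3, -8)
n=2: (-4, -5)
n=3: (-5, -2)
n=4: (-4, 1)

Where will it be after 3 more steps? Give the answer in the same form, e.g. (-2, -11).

The first coordinate reflects between -5 and 3, moving 1 per step.
  step 5: -4 → -3
  step 6: -3 → -2
  step 7: -2 → -1
The second coordinate changes by +3 each step: at step 7 it is 10.

(-1, 10)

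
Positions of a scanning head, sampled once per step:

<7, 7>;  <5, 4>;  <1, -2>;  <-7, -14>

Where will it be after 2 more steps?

Consecutive displacements <-2, -3>, <-4, -6>, <-8, -12> scale by a factor of 2 each step.
step 4: <-7, -14> + <-16, -24> → <-23, -38>
step 5: <-23, -38> + <-32, -48> → <-55, -86>

<-55, -86>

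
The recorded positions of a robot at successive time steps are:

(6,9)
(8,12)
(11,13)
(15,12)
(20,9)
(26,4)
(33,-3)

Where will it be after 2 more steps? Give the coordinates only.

Successive displacements: (+2,+3), (+3,+1), (+4,-1), (+5,-3), (+6,-5), (+7,-7) — each changes by (+1,-2).
step 7: (33,-3) + (+8,-9) → (41,-12)
step 8: (41,-12) + (+9,-11) → (50,-23)

(50,-23)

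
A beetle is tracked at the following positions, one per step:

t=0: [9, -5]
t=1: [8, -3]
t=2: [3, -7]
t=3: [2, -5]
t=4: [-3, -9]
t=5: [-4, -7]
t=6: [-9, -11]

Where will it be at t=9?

Step-to-step displacements: [-1, +2], [-5, -4], [-1, +2], [-5, -4], [-1, +2], [-5, -4] — a repeating cycle of length 2.
step 7: apply [-1, +2] → [-10, -9]
step 8: apply [-5, -4] → [-15, -13]
step 9: apply [-1, +2] → [-16, -11]

[-16, -11]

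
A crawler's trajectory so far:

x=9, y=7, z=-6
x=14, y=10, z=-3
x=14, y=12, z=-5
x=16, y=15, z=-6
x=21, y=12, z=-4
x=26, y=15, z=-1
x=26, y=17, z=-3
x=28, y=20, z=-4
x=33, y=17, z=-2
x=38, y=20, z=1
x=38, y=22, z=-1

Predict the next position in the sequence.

x=40, y=25, z=-2

Differencing gives (+5, +3, +3), (+0, +2, -2), (+2, +3, -1), (+5, -3, +2), (+5, +3, +3), (+0, +2, -2), (+2, +3, -1), (+5, -3, +2), (+5, +3, +3), (+0, +2, -2). This is the pattern (+5, +3, +3), (+0, +2, -2), (+2, +3, -1), (+5, -3, +2) repeated.
step 11: apply (+2, +3, -1) → x=40, y=25, z=-2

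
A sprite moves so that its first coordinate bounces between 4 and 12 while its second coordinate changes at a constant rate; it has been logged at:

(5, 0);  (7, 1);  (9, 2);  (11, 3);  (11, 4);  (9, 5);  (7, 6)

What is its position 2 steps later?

(5, 8)

The first coordinate travels 2 per step and bounces off the walls at 4 and 12.
  step 7: 7 → 5
  step 8: 5 → 5
The second coordinate changes by +1 each step: at step 8 it is 8.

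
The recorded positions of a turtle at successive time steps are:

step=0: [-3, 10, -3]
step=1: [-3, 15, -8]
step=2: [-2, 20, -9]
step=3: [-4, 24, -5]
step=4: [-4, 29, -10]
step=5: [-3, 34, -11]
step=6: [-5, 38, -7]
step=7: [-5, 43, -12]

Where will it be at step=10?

The moves between consecutive positions are [+0, +5, -5], [+1, +5, -1], [-2, +4, +4], [+0, +5, -5], [+1, +5, -1], [-2, +4, +4], [+0, +5, -5]; they repeat the 3-cycle [[+0, +5, -5], [+1, +5, -1], [-2, +4, +4]].
step 8: apply [+1, +5, -1] → [-4, 48, -13]
step 9: apply [-2, +4, +4] → [-6, 52, -9]
step 10: apply [+0, +5, -5] → [-6, 57, -14]

[-6, 57, -14]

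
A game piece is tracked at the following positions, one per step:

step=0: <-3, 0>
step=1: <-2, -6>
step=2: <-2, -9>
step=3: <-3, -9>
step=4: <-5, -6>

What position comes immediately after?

Successive displacements: <+1, -6>, <+0, -3>, <-1, +0>, <-2, +3> — each changes by <-1, +3>.
step 5: <-5, -6> + <-3, +6> → <-8, 0>

<-8, 0>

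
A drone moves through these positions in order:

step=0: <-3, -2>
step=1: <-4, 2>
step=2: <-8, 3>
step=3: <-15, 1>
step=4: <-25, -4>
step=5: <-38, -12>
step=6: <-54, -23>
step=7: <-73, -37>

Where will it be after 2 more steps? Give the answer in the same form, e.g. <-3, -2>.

<-120, -74>

Taking differences between consecutive positions: <-1, +4>, <-4, +1>, <-7, -2>, <-10, -5>, <-13, -8>, <-16, -11>, <-19, -14>. These grow by <-3, -3> each step.
step 8: <-73, -37> + <-22, -17> → <-95, -54>
step 9: <-95, -54> + <-25, -20> → <-120, -74>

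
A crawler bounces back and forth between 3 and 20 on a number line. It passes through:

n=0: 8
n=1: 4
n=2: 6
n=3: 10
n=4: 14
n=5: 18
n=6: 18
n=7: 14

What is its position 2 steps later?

6

The value reflects between 3 and 20, moving 4 per step.
  step 8: 14 → 10
  step 9: 10 → 6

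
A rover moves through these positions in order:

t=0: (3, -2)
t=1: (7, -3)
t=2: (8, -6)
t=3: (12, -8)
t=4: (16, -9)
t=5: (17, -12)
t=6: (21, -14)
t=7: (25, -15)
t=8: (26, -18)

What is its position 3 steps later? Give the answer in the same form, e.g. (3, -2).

The moves between consecutive positions are (+4, -1), (+1, -3), (+4, -2), (+4, -1), (+1, -3), (+4, -2), (+4, -1), (+1, -3); they repeat the 3-cycle [(+4, -1), (+1, -3), (+4, -2)].
step 9: apply (+4, -2) → (30, -20)
step 10: apply (+4, -1) → (34, -21)
step 11: apply (+1, -3) → (35, -24)

(35, -24)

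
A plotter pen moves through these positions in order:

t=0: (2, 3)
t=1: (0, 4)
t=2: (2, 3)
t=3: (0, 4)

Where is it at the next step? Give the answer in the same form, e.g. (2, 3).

Consecutive displacements (-2, +1), (+2, -1), (-2, +1) scale by a factor of -1 each step.
step 4: (0, 4) + (+2, -1) → (2, 3)

(2, 3)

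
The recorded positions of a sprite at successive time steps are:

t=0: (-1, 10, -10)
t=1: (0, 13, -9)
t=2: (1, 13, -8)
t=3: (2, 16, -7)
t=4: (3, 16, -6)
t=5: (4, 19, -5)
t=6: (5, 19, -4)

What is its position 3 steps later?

(8, 25, -1)

Differencing gives (+1, +3, +1), (+1, +0, +1), (+1, +3, +1), (+1, +0, +1), (+1, +3, +1), (+1, +0, +1). This is the pattern (+1, +3, +1), (+1, +0, +1) repeated.
step 7: apply (+1, +3, +1) → (6, 22, -3)
step 8: apply (+1, +0, +1) → (7, 22, -2)
step 9: apply (+1, +3, +1) → (8, 25, -1)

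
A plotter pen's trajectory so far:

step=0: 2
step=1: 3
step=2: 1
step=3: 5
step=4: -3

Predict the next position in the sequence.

Consecutive displacements +1, -2, +4, -8 scale by a factor of -2 each step.
step 5: -3 + 16 → 13

13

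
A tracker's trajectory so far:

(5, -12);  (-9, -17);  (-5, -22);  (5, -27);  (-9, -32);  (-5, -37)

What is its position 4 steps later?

(5, -57)

First: cycles through 5, -9, -5 every 3 steps. Step 9 lands at position 0 of the cycle → 5.
Second: linear, -5 per step → -57 at step 9.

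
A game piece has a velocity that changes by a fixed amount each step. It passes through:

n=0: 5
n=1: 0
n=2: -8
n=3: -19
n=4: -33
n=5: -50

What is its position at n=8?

-119

Taking differences between consecutive positions: -5, -8, -11, -14, -17. These grow by -3 each step.
step 6: -50 − 20 → -70
step 7: -70 − 23 → -93
step 8: -93 − 26 → -119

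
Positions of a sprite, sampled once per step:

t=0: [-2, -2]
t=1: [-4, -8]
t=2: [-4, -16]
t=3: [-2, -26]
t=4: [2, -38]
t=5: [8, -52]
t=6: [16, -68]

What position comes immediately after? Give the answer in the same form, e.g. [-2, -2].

[26, -86]

First differences are [-2, -6], [+0, -8], [+2, -10], [+4, -12], [+6, -14], [+8, -16]; their common second difference is [+2, -2] (constant acceleration).
step 7: [16, -68] + [+10, -18] → [26, -86]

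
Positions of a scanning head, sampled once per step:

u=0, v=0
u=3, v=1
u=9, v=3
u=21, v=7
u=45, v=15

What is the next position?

u=93, v=31

The jumps are (+3, +1), (+6, +2), (+12, +4), (+24, +8) — a geometric progression with ratio 2.
step 5: u=45, v=15 + (+48, +16) → u=93, v=31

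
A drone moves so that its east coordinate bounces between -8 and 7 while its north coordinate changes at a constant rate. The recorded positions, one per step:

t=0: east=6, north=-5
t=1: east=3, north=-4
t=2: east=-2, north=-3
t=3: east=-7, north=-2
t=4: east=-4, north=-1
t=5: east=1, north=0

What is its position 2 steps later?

The east coordinate reflects between -8 and 7, moving 5 per step.
  step 6: 1 → 6
  step 7: 6 → 3
The north coordinate changes by +1 each step: at step 7 it is 2.

east=3, north=2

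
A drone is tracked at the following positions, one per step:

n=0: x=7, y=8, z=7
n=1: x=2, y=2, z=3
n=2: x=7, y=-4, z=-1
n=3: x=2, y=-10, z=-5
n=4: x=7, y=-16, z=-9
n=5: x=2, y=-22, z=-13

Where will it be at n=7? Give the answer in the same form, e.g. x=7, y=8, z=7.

The x coordinate repeats the cycle [7, 2] with period 2; step 7 mod 2 = 1, giving 2.
The y coordinate changes by -6 each step, so at step 7 it is 8 + 7·(-6) = -34.
The z coordinate changes by -4 each step, so at step 7 it is 7 + 7·(-4) = -21.

x=2, y=-34, z=-21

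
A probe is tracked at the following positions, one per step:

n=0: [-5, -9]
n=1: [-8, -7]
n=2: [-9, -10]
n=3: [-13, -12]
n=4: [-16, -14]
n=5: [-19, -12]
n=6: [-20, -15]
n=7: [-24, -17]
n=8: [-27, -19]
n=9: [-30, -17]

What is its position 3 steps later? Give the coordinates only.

[-38, -24]

The moves between consecutive positions are [-3, +2], [-1, -3], [-4, -2], [-3, -2], [-3, +2], [-1, -3], [-4, -2], [-3, -2], [-3, +2]; they repeat the 4-cycle [[-3, +2], [-1, -3], [-4, -2], [-3, -2]].
step 10: apply [-1, -3] → [-31, -20]
step 11: apply [-4, -2] → [-35, -22]
step 12: apply [-3, -2] → [-38, -24]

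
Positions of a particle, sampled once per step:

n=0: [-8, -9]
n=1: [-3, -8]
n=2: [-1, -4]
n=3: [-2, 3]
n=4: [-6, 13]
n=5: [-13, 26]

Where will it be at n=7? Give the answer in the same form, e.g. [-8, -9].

[-36, 61]

Successive displacements: [+5, +1], [+2, +4], [-1, +7], [-4, +10], [-7, +13] — each changes by [-3, +3].
step 6: [-13, 26] + [-10, +16] → [-23, 42]
step 7: [-23, 42] + [-13, +19] → [-36, 61]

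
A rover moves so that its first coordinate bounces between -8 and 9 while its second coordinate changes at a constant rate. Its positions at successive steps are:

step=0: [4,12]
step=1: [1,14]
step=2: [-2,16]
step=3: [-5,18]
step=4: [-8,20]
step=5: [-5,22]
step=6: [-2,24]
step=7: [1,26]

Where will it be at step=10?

[8,32]

The first coordinate travels 3 per step and bounces off the walls at -8 and 9.
  step 8: 1 → 4
  step 9: 4 → 7
  step 10: 7 → 8
The second coordinate changes by +2 each step: at step 10 it is 32.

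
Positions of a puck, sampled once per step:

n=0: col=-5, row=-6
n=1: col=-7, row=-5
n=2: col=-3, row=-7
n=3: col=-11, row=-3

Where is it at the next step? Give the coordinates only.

col=5, row=-11

Consecutive displacements (-2, +1), (+4, -2), (-8, +4) scale by a factor of -2 each step.
step 4: col=-11, row=-3 + (+16, -8) → col=5, row=-11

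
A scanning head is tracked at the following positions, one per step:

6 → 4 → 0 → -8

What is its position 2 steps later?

Consecutive displacements -2, -4, -8 scale by a factor of 2 each step.
step 4: -8 − 16 → -24
step 5: -24 − 32 → -56

-56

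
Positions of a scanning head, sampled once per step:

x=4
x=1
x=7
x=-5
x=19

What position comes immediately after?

The jumps are -3, +6, -12, +24 — a geometric progression with ratio -2.
step 5: 19 − 48 → x=-29

x=-29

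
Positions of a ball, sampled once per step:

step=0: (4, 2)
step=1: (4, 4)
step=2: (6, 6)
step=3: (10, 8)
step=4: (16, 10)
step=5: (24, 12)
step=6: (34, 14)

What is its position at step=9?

(76, 20)

Successive displacements: (+0, +2), (+2, +2), (+4, +2), (+6, +2), (+8, +2), (+10, +2) — each changes by (+2, +0).
step 7: (34, 14) + (+12, +2) → (46, 16)
step 8: (46, 16) + (+14, +2) → (60, 18)
step 9: (60, 18) + (+16, +2) → (76, 20)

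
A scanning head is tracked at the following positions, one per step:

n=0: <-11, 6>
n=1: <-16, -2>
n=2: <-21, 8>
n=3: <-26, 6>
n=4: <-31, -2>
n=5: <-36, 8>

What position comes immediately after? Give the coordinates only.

<-41, 6>

The first coordinate changes by -5 each step, so at step 6 it is -11 + 6·(-5) = -41.
The second coordinate repeats the cycle [6, -2, 8] with period 3; step 6 mod 3 = 0, giving 6.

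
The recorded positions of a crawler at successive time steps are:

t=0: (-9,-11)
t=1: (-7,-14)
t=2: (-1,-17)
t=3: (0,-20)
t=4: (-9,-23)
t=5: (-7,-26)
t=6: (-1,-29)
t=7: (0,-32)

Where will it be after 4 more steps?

(0,-44)

First: cycles through -9, -7, -1, 0 every 4 steps. Step 11 lands at position 3 of the cycle → 0.
Second: linear, -3 per step → -44 at step 11.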